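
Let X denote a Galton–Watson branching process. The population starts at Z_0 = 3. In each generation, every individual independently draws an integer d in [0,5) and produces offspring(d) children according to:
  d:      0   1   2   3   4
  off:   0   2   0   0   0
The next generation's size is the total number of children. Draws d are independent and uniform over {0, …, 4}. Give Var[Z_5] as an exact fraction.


791808/9765625

Outcome values over d=0..4: [0, 2, 0, 0, 0]
Σy = 2, Σy² = 4, M = 5
μ = 2/5 = 2/5,  σ² = 4/5 − (2/5)² = 16/25
V_0 = 0, E_0 = 3
V_1 = 16/25·E_0 + (2/5)²·V_0 = 48/25;  E_1 = 6/5
V_2 = 16/25·E_1 + (2/5)²·V_1 = 672/625;  E_2 = 12/25
V_3 = 16/25·E_2 + (2/5)²·V_2 = 7488/15625;  E_3 = 24/125
V_4 = 16/25·E_3 + (2/5)²·V_3 = 77952/390625;  E_4 = 48/625
V_5 = 16/25·E_4 + (2/5)²·V_4 = 791808/9765625;  E_5 = 96/3125


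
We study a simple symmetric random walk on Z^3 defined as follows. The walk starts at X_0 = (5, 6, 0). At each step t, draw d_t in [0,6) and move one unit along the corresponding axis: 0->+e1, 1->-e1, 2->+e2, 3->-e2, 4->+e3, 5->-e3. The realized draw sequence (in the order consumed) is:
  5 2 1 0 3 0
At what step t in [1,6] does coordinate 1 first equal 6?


t=0: X=(5, 6, 0), d=5 → -e3, X_1=(5, 6, -1)
t=1: X=(5, 6, -1), d=2 → +e2, X_2=(5, 7, -1)
t=2: X=(5, 7, -1), d=1 → -e1, X_3=(4, 7, -1)
t=3: X=(4, 7, -1), d=0 → +e1, X_4=(5, 7, -1)
t=4: X=(5, 7, -1), d=3 → -e2, X_5=(5, 6, -1)
t=5: X=(5, 6, -1), d=0 → +e1, X_6=(6, 6, -1)

6


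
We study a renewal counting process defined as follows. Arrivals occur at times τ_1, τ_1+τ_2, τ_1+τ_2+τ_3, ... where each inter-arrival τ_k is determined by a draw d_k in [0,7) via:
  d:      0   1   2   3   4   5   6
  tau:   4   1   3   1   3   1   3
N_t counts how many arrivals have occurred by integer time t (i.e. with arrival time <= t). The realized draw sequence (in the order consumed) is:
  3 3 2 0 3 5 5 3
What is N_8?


3

draw d_1=3: τ_1=1, arrival time A_1=1
draw d_2=3: τ_2=1, arrival time A_2=2
draw d_3=2: τ_3=3, arrival time A_3=5
draw d_4=0: τ_4=4, arrival time A_4=9
draw d_5=3: τ_5=1, arrival time A_5=10
draw d_6=5: τ_6=1, arrival time A_6=11
draw d_7=5: τ_7=1, arrival time A_7=12
draw d_8=3: τ_8=1, arrival time A_8=13
N_t over t=0..8: 0:0 1:1 2:2 3:2 4:2 5:3 6:3 7:3 8:3


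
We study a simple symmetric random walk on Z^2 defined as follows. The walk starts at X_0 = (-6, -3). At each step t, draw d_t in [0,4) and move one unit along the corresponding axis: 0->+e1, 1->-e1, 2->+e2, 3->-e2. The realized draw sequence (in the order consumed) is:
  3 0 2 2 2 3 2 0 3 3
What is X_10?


(-4, -3)

t=0: X=(-6, -3), d=3 → -e2, X_1=(-6, -4)
t=1: X=(-6, -4), d=0 → +e1, X_2=(-5, -4)
t=2: X=(-5, -4), d=2 → +e2, X_3=(-5, -3)
t=3: X=(-5, -3), d=2 → +e2, X_4=(-5, -2)
t=4: X=(-5, -2), d=2 → +e2, X_5=(-5, -1)
t=5: X=(-5, -1), d=3 → -e2, X_6=(-5, -2)
t=6: X=(-5, -2), d=2 → +e2, X_7=(-5, -1)
t=7: X=(-5, -1), d=0 → +e1, X_8=(-4, -1)
t=8: X=(-4, -1), d=3 → -e2, X_9=(-4, -2)
t=9: X=(-4, -2), d=3 → -e2, X_10=(-4, -3)


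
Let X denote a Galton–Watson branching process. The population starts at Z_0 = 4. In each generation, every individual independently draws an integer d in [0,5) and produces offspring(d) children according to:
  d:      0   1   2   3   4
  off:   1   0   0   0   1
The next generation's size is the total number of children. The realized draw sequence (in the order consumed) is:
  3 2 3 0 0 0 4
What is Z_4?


1

gen 0: Z_0=4, draws=[3, 2, 3, 0], offspring=[0, 0, 0, 1], Z_1=1
gen 1: Z_1=1, draws=[0], offspring=[1], Z_2=1
gen 2: Z_2=1, draws=[0], offspring=[1], Z_3=1
gen 3: Z_3=1, draws=[4], offspring=[1], Z_4=1


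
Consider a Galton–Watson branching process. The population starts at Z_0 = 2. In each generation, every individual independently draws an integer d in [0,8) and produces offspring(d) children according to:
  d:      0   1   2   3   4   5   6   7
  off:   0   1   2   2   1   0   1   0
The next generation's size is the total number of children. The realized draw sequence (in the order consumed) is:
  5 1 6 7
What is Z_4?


0

gen 0: Z_0=2, draws=[5, 1], offspring=[0, 1], Z_1=1
gen 1: Z_1=1, draws=[6], offspring=[1], Z_2=1
gen 2: Z_2=1, draws=[7], offspring=[0], Z_3=0
gen 3: Z_3=0, draws=[], offspring=[], Z_4=0


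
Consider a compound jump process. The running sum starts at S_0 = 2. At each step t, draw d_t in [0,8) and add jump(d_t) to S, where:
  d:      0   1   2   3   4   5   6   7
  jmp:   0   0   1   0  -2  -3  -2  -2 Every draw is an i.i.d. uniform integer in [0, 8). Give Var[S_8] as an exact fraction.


Outcome values over d=0..7: [0, 0, 1, 0, -2, -3, -2, -2]
Σy = -8, Σy² = 22, M = 8
μ = -8/8 = -1,  σ² = 22/8 − (-1)² = 7/4
Independent increments: Var[S_8] = 8·σ² = 8·(7/4) = 14

14


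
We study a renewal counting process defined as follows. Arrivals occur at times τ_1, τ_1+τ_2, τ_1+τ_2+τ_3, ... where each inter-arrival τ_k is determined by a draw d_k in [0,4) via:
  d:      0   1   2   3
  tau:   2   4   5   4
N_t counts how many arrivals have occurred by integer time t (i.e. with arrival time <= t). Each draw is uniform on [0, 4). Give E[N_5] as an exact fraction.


Inter-arrival values over d=0..3: [2, 4, 5, 4]
Each d has probability 1/4, so the pmf of τ is: f(2) = 1/4, f(4) = 1/2, f(5) = 1/4
Renewal equation for m(n) = E[N_n]: condition on τ_1 = k (if k <= n, one arrival plus a fresh copy on the remaining n−k steps): m(n) = F(n) + Σ_{k<=n} f(k)·m(n−k), where F(n) = P(τ <= n) and m(0) = 0
m(1) = F(1) = 0
m(2) = F(2) = 1/4
m(3) = F(3) = 1/4
m(4) = F(4) + f(2)·m(2) = 3/4 + 1/4·1/4 = 13/16
m(5) = F(5) + f(2)·m(3) = 1 + 1/4·1/4 = 17/16
E[N_5] = m(5) = 17/16

17/16


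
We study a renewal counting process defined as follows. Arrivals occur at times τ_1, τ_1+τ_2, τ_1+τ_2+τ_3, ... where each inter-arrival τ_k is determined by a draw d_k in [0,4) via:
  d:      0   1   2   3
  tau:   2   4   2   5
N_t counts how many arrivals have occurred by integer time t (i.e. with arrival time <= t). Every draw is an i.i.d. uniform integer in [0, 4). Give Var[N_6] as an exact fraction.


31/64

Inter-arrival values over d=0..3: [2, 4, 2, 5]
Each d has probability 1/4, so the pmf of τ is: f(2) = 1/2, f(4) = 1/4, f(5) = 1/4
Let p_n(j) = P(N_n = j), with p_0 = [1]. Condition on τ_1: p_n(0) = P(τ > n), and for j >= 1, p_n(j) = Σ_{k<=n} f(k)·p_{n−k}(j−1)
p_1 = [1]  (j = 0)
p_2 = [1/2, 1/2]  (j = 0..1)
p_3 = [1/2, 1/2]  (j = 0..1)
p_4 = [1/4, 1/2, 1/4]  (j = 0..2)
p_5 = [0, 3/4, 1/4]  (j = 0..2)
p_6 = [0, 1/2, 3/8, 1/8]  (j = 0..3)
E[N_6] = Σ j·p_6(j) = 13/8;  E[N_6²] = Σ j²·p_6(j) = 25/8
Var[N_6] = 25/8 − (13/8)² = 31/64


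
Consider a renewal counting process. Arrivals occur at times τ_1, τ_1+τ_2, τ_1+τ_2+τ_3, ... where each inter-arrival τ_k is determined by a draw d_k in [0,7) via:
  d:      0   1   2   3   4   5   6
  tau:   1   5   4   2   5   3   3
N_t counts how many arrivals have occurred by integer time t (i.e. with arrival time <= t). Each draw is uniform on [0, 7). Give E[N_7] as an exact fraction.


Inter-arrival values over d=0..6: [1, 5, 4, 2, 5, 3, 3]
Each d has probability 1/7, so the pmf of τ is: f(1) = 1/7, f(2) = 1/7, f(3) = 2/7, f(4) = 1/7, f(5) = 2/7
Renewal equation for m(n) = E[N_n]: condition on τ_1 = k (if k <= n, one arrival plus a fresh copy on the remaining n−k steps): m(n) = F(n) + Σ_{k<=n} f(k)·m(n−k), where F(n) = P(τ <= n) and m(0) = 0
m(1) = F(1) = 1/7
m(2) = F(2) + f(1)·m(1) = 2/7 + 1/7·1/7 = 15/49
m(3) = F(3) + f(1)·m(2) + f(2)·m(1) = 4/7 + 1/7·15/49 + 1/7·1/7 = 218/343
m(4) = F(4) + f(1)·m(3) + f(2)·m(2) + f(3)·m(1) = 5/7 + 1/7·218/343 + 1/7·15/49 + 2/7·1/7 = 2136/2401
m(5) = F(5) + f(1)·m(4) + f(2)·m(3) + f(3)·m(2) + f(4)·m(1) = 1 + 1/7·2136/2401 + 1/7·218/343 + 2/7·15/49 + 1/7·1/7 = 22282/16807
m(6) = F(6) + f(1)·m(5) + f(2)·m(4) + f(3)·m(3) + f(4)·m(2) + f(5)·m(1) = 1 + 1/7·22282/16807 + 1/7·2136/2401 + 2/7·218/343 + 1/7·15/49 + 2/7·1/7 = 186194/117649
m(7) = F(7) + f(1)·m(6) + f(2)·m(5) + f(3)·m(4) + f(4)·m(3) + f(5)·m(2) = 1 + 1/7·186194/117649 + 1/7·22282/16807 + 2/7·2136/2401 + 1/7·218/343 + 2/7·15/49 = 1521843/823543
E[N_7] = m(7) = 1521843/823543

1521843/823543


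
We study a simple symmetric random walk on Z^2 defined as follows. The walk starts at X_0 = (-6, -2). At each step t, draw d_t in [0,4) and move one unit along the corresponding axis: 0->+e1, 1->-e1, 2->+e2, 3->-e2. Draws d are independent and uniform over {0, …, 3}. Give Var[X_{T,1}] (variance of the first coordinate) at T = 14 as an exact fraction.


Outcome values over d=0..3: [1, -1, 0, 0]
Σy = 0, Σy² = 2, M = 4
μ = 0/4 = 0,  σ² = 2/4 − (0)² = 1/2
Independent increments: Var[X_14] = 14·σ² = 14·(1/2) = 7

7


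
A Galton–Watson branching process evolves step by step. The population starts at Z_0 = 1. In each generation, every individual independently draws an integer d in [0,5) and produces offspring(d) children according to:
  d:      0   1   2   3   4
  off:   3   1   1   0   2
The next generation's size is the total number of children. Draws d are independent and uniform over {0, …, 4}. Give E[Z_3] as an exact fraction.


Outcome values over d=0..4: [3, 1, 1, 0, 2]
Σy = 7, Σy² = 15, M = 5
μ = 7/5 = 7/5,  σ² = 15/5 − (7/5)² = 26/25
E[Z_0] = 1
E[Z_1] = 7/5·E[Z_0] = 7/5
E[Z_2] = 7/5·E[Z_1] = 49/25
E[Z_3] = 7/5·E[Z_2] = 343/125

343/125


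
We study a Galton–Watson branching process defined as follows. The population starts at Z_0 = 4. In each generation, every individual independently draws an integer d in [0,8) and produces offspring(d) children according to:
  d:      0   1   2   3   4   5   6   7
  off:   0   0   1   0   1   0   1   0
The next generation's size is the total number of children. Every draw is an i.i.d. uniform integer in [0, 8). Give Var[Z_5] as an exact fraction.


Outcome values over d=0..7: [0, 0, 1, 0, 1, 0, 1, 0]
Σy = 3, Σy² = 3, M = 8
μ = 3/8 = 3/8,  σ² = 3/8 − (3/8)² = 15/64
V_0 = 0, E_0 = 4
V_1 = 15/64·E_0 + (3/8)²·V_0 = 15/16;  E_1 = 3/2
V_2 = 15/64·E_1 + (3/8)²·V_1 = 495/1024;  E_2 = 9/16
V_3 = 15/64·E_2 + (3/8)²·V_2 = 13095/65536;  E_3 = 27/128
V_4 = 15/64·E_3 + (3/8)²·V_3 = 325215/4194304;  E_4 = 81/1024
V_5 = 15/64·E_4 + (3/8)²·V_4 = 7903575/268435456;  E_5 = 243/8192

7903575/268435456


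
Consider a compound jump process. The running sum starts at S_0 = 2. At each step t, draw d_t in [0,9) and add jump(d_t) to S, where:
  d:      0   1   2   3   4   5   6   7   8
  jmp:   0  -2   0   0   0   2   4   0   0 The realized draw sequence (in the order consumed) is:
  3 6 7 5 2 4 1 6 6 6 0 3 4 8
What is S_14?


t=0: S=2, d=3, jump=0, S_1=2
t=1: S=2, d=6, jump=4, S_2=6
t=2: S=6, d=7, jump=0, S_3=6
t=3: S=6, d=5, jump=2, S_4=8
t=4: S=8, d=2, jump=0, S_5=8
t=5: S=8, d=4, jump=0, S_6=8
t=6: S=8, d=1, jump=-2, S_7=6
t=7: S=6, d=6, jump=4, S_8=10
t=8: S=10, d=6, jump=4, S_9=14
t=9: S=14, d=6, jump=4, S_10=18
t=10: S=18, d=0, jump=0, S_11=18
t=11: S=18, d=3, jump=0, S_12=18
t=12: S=18, d=4, jump=0, S_13=18
t=13: S=18, d=8, jump=0, S_14=18

18


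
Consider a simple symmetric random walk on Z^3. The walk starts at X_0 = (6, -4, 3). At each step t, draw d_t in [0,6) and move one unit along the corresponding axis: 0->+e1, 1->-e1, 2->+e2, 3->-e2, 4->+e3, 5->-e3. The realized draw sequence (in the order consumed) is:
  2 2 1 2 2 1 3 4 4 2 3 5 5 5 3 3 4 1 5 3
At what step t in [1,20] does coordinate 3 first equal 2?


t=0: X=(6, -4, 3), d=2 → +e2, X_1=(6, -3, 3)
t=1: X=(6, -3, 3), d=2 → +e2, X_2=(6, -2, 3)
t=2: X=(6, -2, 3), d=1 → -e1, X_3=(5, -2, 3)
t=3: X=(5, -2, 3), d=2 → +e2, X_4=(5, -1, 3)
t=4: X=(5, -1, 3), d=2 → +e2, X_5=(5, 0, 3)
t=5: X=(5, 0, 3), d=1 → -e1, X_6=(4, 0, 3)
t=6: X=(4, 0, 3), d=3 → -e2, X_7=(4, -1, 3)
t=7: X=(4, -1, 3), d=4 → +e3, X_8=(4, -1, 4)
t=8: X=(4, -1, 4), d=4 → +e3, X_9=(4, -1, 5)
t=9: X=(4, -1, 5), d=2 → +e2, X_10=(4, 0, 5)
t=10: X=(4, 0, 5), d=3 → -e2, X_11=(4, -1, 5)
t=11: X=(4, -1, 5), d=5 → -e3, X_12=(4, -1, 4)
t=12: X=(4, -1, 4), d=5 → -e3, X_13=(4, -1, 3)
t=13: X=(4, -1, 3), d=5 → -e3, X_14=(4, -1, 2)
t=14: X=(4, -1, 2), d=3 → -e2, X_15=(4, -2, 2)
t=15: X=(4, -2, 2), d=3 → -e2, X_16=(4, -3, 2)
t=16: X=(4, -3, 2), d=4 → +e3, X_17=(4, -3, 3)
t=17: X=(4, -3, 3), d=1 → -e1, X_18=(3, -3, 3)
t=18: X=(3, -3, 3), d=5 → -e3, X_19=(3, -3, 2)
t=19: X=(3, -3, 2), d=3 → -e2, X_20=(3, -4, 2)

14


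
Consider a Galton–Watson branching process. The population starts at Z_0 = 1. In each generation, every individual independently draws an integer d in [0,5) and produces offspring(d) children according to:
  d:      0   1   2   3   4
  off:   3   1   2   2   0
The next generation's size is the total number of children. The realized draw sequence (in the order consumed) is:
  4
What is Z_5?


0

gen 0: Z_0=1, draws=[4], offspring=[0], Z_1=0
gen 1: Z_1=0, draws=[], offspring=[], Z_2=0
gen 2: Z_2=0, draws=[], offspring=[], Z_3=0
gen 3: Z_3=0, draws=[], offspring=[], Z_4=0
gen 4: Z_4=0, draws=[], offspring=[], Z_5=0


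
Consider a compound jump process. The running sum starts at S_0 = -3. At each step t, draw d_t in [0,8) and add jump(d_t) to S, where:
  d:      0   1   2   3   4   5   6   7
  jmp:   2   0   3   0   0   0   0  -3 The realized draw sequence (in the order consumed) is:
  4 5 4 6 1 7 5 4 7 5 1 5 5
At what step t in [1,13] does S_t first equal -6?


t=0: S=-3, d=4, jump=0, S_1=-3
t=1: S=-3, d=5, jump=0, S_2=-3
t=2: S=-3, d=4, jump=0, S_3=-3
t=3: S=-3, d=6, jump=0, S_4=-3
t=4: S=-3, d=1, jump=0, S_5=-3
t=5: S=-3, d=7, jump=-3, S_6=-6
t=6: S=-6, d=5, jump=0, S_7=-6
t=7: S=-6, d=4, jump=0, S_8=-6
t=8: S=-6, d=7, jump=-3, S_9=-9
t=9: S=-9, d=5, jump=0, S_10=-9
t=10: S=-9, d=1, jump=0, S_11=-9
t=11: S=-9, d=5, jump=0, S_12=-9
t=12: S=-9, d=5, jump=0, S_13=-9

6


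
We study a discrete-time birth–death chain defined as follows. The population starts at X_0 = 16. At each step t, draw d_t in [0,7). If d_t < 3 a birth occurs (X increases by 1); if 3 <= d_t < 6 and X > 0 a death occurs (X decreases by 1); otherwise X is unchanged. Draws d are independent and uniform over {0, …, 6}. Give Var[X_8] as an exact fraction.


X can drop by at most 1 per step and X_0 = 16 > T = 8, so X_t >= 16 − t >= 8 > 0 for every t <= 8: the floor at 0 (the 'and X > 0' condition) never binds. Hence X_8 = X_0 + Σ_{t<8} Y_t with i.i.d. increments Y_t = y(d_t) ∈ {+1, −1, 0}.
Outcome values over d=0..6: [1, 1, 1, -1, -1, -1, 0]
Σy = 0, Σy² = 6, M = 7
μ = 0/7 = 0,  σ² = 6/7 − (0)² = 6/7
Independent increments: Var[X_8] = 8·σ² = 8·(6/7) = 48/7

48/7


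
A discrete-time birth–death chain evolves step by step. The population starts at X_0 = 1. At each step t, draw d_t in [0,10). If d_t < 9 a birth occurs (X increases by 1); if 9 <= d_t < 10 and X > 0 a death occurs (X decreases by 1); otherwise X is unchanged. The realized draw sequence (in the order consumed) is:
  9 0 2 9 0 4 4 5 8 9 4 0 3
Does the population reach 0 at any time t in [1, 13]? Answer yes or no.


yes

t=0: X=1, d=9 → death, X_1=0
t=1: X=0, d=0 → birth, X_2=1
t=2: X=1, d=2 → birth, X_3=2
t=3: X=2, d=9 → death, X_4=1
t=4: X=1, d=0 → birth, X_5=2
t=5: X=2, d=4 → birth, X_6=3
t=6: X=3, d=4 → birth, X_7=4
t=7: X=4, d=5 → birth, X_8=5
t=8: X=5, d=8 → birth, X_9=6
t=9: X=6, d=9 → death, X_10=5
t=10: X=5, d=4 → birth, X_11=6
t=11: X=6, d=0 → birth, X_12=7
t=12: X=7, d=3 → birth, X_13=8


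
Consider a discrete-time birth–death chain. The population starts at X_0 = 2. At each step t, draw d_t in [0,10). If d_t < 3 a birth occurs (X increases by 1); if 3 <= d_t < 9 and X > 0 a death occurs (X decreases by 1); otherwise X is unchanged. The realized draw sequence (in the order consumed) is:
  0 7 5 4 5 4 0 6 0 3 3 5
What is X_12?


t=0: X=2, d=0 → birth, X_1=3
t=1: X=3, d=7 → death, X_2=2
t=2: X=2, d=5 → death, X_3=1
t=3: X=1, d=4 → death, X_4=0
t=4: X=0, d=5 → hold, X_5=0
t=5: X=0, d=4 → hold, X_6=0
t=6: X=0, d=0 → birth, X_7=1
t=7: X=1, d=6 → death, X_8=0
t=8: X=0, d=0 → birth, X_9=1
t=9: X=1, d=3 → death, X_10=0
t=10: X=0, d=3 → hold, X_11=0
t=11: X=0, d=5 → hold, X_12=0

0


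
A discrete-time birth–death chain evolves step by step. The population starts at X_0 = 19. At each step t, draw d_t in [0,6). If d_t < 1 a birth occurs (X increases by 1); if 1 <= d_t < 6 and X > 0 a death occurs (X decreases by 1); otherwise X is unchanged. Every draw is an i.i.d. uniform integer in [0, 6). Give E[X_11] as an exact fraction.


35/3

X can drop by at most 1 per step and X_0 = 19 > T = 11, so X_t >= 19 − t >= 8 > 0 for every t <= 11: the floor at 0 (the 'and X > 0' condition) never binds. Hence X_11 = X_0 + Σ_{t<11} Y_t with i.i.d. increments Y_t = y(d_t) ∈ {+1, −1, 0}.
Outcome values over d=0..5: [1, -1, -1, -1, -1, -1]
Σy = -4, Σy² = 6, M = 6
μ = -4/6 = -2/3,  σ² = 6/6 − (-2/3)² = 5/9
E[X_11] = 19 + 11·(-2/3) = 35/3


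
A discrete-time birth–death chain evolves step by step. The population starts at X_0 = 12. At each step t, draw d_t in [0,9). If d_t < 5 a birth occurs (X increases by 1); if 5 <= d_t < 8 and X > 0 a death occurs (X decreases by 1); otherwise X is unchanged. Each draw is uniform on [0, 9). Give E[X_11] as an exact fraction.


130/9

X can drop by at most 1 per step and X_0 = 12 > T = 11, so X_t >= 12 − t >= 1 > 0 for every t <= 11: the floor at 0 (the 'and X > 0' condition) never binds. Hence X_11 = X_0 + Σ_{t<11} Y_t with i.i.d. increments Y_t = y(d_t) ∈ {+1, −1, 0}.
Outcome values over d=0..8: [1, 1, 1, 1, 1, -1, -1, -1, 0]
Σy = 2, Σy² = 8, M = 9
μ = 2/9 = 2/9,  σ² = 8/9 − (2/9)² = 68/81
E[X_11] = 12 + 11·(2/9) = 130/9


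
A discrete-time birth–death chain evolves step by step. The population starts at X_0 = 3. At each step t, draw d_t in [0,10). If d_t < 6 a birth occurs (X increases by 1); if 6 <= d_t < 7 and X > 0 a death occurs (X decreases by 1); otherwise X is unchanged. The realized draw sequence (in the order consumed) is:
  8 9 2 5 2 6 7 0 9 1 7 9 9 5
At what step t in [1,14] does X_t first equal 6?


t=0: X=3, d=8 → hold, X_1=3
t=1: X=3, d=9 → hold, X_2=3
t=2: X=3, d=2 → birth, X_3=4
t=3: X=4, d=5 → birth, X_4=5
t=4: X=5, d=2 → birth, X_5=6
t=5: X=6, d=6 → death, X_6=5
t=6: X=5, d=7 → hold, X_7=5
t=7: X=5, d=0 → birth, X_8=6
t=8: X=6, d=9 → hold, X_9=6
t=9: X=6, d=1 → birth, X_10=7
t=10: X=7, d=7 → hold, X_11=7
t=11: X=7, d=9 → hold, X_12=7
t=12: X=7, d=9 → hold, X_13=7
t=13: X=7, d=5 → birth, X_14=8

5


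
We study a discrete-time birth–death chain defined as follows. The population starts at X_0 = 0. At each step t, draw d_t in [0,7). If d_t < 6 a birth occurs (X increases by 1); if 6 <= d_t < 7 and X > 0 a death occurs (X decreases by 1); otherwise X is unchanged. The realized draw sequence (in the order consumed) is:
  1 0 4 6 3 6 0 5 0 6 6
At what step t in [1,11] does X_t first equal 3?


3

t=0: X=0, d=1 → birth, X_1=1
t=1: X=1, d=0 → birth, X_2=2
t=2: X=2, d=4 → birth, X_3=3
t=3: X=3, d=6 → death, X_4=2
t=4: X=2, d=3 → birth, X_5=3
t=5: X=3, d=6 → death, X_6=2
t=6: X=2, d=0 → birth, X_7=3
t=7: X=3, d=5 → birth, X_8=4
t=8: X=4, d=0 → birth, X_9=5
t=9: X=5, d=6 → death, X_10=4
t=10: X=4, d=6 → death, X_11=3


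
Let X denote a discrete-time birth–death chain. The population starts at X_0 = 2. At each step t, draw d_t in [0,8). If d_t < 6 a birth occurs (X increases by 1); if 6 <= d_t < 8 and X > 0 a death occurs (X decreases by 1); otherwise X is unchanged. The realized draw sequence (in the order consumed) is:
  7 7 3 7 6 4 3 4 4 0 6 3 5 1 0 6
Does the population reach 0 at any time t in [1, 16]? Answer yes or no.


t=0: X=2, d=7 → death, X_1=1
t=1: X=1, d=7 → death, X_2=0
t=2: X=0, d=3 → birth, X_3=1
t=3: X=1, d=7 → death, X_4=0
t=4: X=0, d=6 → hold, X_5=0
t=5: X=0, d=4 → birth, X_6=1
t=6: X=1, d=3 → birth, X_7=2
t=7: X=2, d=4 → birth, X_8=3
t=8: X=3, d=4 → birth, X_9=4
t=9: X=4, d=0 → birth, X_10=5
t=10: X=5, d=6 → death, X_11=4
t=11: X=4, d=3 → birth, X_12=5
t=12: X=5, d=5 → birth, X_13=6
t=13: X=6, d=1 → birth, X_14=7
t=14: X=7, d=0 → birth, X_15=8
t=15: X=8, d=6 → death, X_16=7

yes


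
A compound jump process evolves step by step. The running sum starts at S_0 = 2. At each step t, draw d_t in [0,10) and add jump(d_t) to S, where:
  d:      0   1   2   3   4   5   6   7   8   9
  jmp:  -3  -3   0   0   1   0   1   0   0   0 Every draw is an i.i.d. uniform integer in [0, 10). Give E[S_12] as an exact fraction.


Outcome values over d=0..9: [-3, -3, 0, 0, 1, 0, 1, 0, 0, 0]
Σy = -4, Σy² = 20, M = 10
μ = -4/10 = -2/5,  σ² = 20/10 − (-2/5)² = 46/25
E[S_12] = 2 + 12·(-2/5) = -14/5

-14/5


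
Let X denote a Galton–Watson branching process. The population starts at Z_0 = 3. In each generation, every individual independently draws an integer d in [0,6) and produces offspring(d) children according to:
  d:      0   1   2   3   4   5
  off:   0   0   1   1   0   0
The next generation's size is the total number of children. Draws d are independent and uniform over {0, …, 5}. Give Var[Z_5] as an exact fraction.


Outcome values over d=0..5: [0, 0, 1, 1, 0, 0]
Σy = 2, Σy² = 2, M = 6
μ = 2/6 = 1/3,  σ² = 2/6 − (1/3)² = 2/9
V_0 = 0, E_0 = 3
V_1 = 2/9·E_0 + (1/3)²·V_0 = 2/3;  E_1 = 1
V_2 = 2/9·E_1 + (1/3)²·V_1 = 8/27;  E_2 = 1/3
V_3 = 2/9·E_2 + (1/3)²·V_2 = 26/243;  E_3 = 1/9
V_4 = 2/9·E_3 + (1/3)²·V_3 = 80/2187;  E_4 = 1/27
V_5 = 2/9·E_4 + (1/3)²·V_4 = 242/19683;  E_5 = 1/81

242/19683


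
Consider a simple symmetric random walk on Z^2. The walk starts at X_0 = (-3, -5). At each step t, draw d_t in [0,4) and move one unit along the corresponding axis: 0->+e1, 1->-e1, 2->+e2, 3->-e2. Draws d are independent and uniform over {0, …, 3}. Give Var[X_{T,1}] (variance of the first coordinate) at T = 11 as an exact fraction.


11/2

Outcome values over d=0..3: [1, -1, 0, 0]
Σy = 0, Σy² = 2, M = 4
μ = 0/4 = 0,  σ² = 2/4 − (0)² = 1/2
Independent increments: Var[X_11] = 11·σ² = 11·(1/2) = 11/2


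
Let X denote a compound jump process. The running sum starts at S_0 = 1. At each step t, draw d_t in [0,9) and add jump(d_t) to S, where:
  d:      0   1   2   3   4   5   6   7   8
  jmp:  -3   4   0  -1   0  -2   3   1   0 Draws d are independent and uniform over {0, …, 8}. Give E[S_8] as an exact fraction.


Outcome values over d=0..8: [-3, 4, 0, -1, 0, -2, 3, 1, 0]
Σy = 2, Σy² = 40, M = 9
μ = 2/9 = 2/9,  σ² = 40/9 − (2/9)² = 356/81
E[S_8] = 1 + 8·(2/9) = 25/9

25/9


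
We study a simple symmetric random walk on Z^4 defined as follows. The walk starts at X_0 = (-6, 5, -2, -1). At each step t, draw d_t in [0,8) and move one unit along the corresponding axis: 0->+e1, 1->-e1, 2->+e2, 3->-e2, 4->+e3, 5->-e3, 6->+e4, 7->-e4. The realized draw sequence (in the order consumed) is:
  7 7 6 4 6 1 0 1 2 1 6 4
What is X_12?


(-8, 6, 0, 0)

t=0: X=(-6, 5, -2, -1), d=7 → -e4, X_1=(-6, 5, -2, -2)
t=1: X=(-6, 5, -2, -2), d=7 → -e4, X_2=(-6, 5, -2, -3)
t=2: X=(-6, 5, -2, -3), d=6 → +e4, X_3=(-6, 5, -2, -2)
t=3: X=(-6, 5, -2, -2), d=4 → +e3, X_4=(-6, 5, -1, -2)
t=4: X=(-6, 5, -1, -2), d=6 → +e4, X_5=(-6, 5, -1, -1)
t=5: X=(-6, 5, -1, -1), d=1 → -e1, X_6=(-7, 5, -1, -1)
t=6: X=(-7, 5, -1, -1), d=0 → +e1, X_7=(-6, 5, -1, -1)
t=7: X=(-6, 5, -1, -1), d=1 → -e1, X_8=(-7, 5, -1, -1)
t=8: X=(-7, 5, -1, -1), d=2 → +e2, X_9=(-7, 6, -1, -1)
t=9: X=(-7, 6, -1, -1), d=1 → -e1, X_10=(-8, 6, -1, -1)
t=10: X=(-8, 6, -1, -1), d=6 → +e4, X_11=(-8, 6, -1, 0)
t=11: X=(-8, 6, -1, 0), d=4 → +e3, X_12=(-8, 6, 0, 0)


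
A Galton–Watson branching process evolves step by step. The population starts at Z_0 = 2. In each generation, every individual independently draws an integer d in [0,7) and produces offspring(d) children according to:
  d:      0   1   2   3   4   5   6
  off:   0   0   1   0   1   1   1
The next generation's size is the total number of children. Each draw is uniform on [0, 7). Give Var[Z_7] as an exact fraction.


Outcome values over d=0..6: [0, 0, 1, 0, 1, 1, 1]
Σy = 4, Σy² = 4, M = 7
μ = 4/7 = 4/7,  σ² = 4/7 − (4/7)² = 12/49
V_0 = 0, E_0 = 2
V_1 = 12/49·E_0 + (4/7)²·V_0 = 24/49;  E_1 = 8/7
V_2 = 12/49·E_1 + (4/7)²·V_1 = 1056/2401;  E_2 = 32/49
V_3 = 12/49·E_2 + (4/7)²·V_2 = 35712/117649;  E_3 = 128/343
V_4 = 12/49·E_3 + (4/7)²·V_3 = 1098240/5764801;  E_4 = 512/2401
V_5 = 12/49·E_4 + (4/7)²·V_4 = 32323584/282475249;  E_5 = 2048/16807
V_6 = 12/49·E_5 + (4/7)²·V_5 = 930226176/13841287201;  E_6 = 8192/117649
V_7 = 12/49·E_6 + (4/7)²·V_6 = 26448986112/678223072849;  E_7 = 32768/823543

26448986112/678223072849


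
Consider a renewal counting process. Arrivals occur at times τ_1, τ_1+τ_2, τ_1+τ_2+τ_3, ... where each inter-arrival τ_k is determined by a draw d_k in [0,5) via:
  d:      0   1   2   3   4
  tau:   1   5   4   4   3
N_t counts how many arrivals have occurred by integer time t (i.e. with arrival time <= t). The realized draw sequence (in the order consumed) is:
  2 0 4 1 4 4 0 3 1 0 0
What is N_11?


3

draw d_1=2: τ_1=4, arrival time A_1=4
draw d_2=0: τ_2=1, arrival time A_2=5
draw d_3=4: τ_3=3, arrival time A_3=8
draw d_4=1: τ_4=5, arrival time A_4=13
draw d_5=4: τ_5=3, arrival time A_5=16
draw d_6=4: τ_6=3, arrival time A_6=19
draw d_7=0: τ_7=1, arrival time A_7=20
draw d_8=3: τ_8=4, arrival time A_8=24
draw d_9=1: τ_9=5, arrival time A_9=29
draw d_10=0: τ_10=1, arrival time A_10=30
draw d_11=0: τ_11=1, arrival time A_11=31
N_t over t=0..11: 0:0 1:0 2:0 3:0 4:1 5:2 6:2 7:2 8:3 9:3 10:3 11:3


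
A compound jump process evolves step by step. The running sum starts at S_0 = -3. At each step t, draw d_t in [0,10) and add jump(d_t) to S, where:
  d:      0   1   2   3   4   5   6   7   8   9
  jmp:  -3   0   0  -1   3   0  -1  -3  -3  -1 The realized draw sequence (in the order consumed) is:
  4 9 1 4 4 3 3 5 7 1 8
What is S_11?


t=0: S=-3, d=4, jump=3, S_1=0
t=1: S=0, d=9, jump=-1, S_2=-1
t=2: S=-1, d=1, jump=0, S_3=-1
t=3: S=-1, d=4, jump=3, S_4=2
t=4: S=2, d=4, jump=3, S_5=5
t=5: S=5, d=3, jump=-1, S_6=4
t=6: S=4, d=3, jump=-1, S_7=3
t=7: S=3, d=5, jump=0, S_8=3
t=8: S=3, d=7, jump=-3, S_9=0
t=9: S=0, d=1, jump=0, S_10=0
t=10: S=0, d=8, jump=-3, S_11=-3

-3


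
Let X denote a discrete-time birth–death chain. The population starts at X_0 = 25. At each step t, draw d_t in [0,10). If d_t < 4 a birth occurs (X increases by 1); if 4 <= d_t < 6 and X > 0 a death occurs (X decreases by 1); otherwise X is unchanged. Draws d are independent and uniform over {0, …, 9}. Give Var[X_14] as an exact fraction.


196/25

X can drop by at most 1 per step and X_0 = 25 > T = 14, so X_t >= 25 − t >= 11 > 0 for every t <= 14: the floor at 0 (the 'and X > 0' condition) never binds. Hence X_14 = X_0 + Σ_{t<14} Y_t with i.i.d. increments Y_t = y(d_t) ∈ {+1, −1, 0}.
Outcome values over d=0..9: [1, 1, 1, 1, -1, -1, 0, 0, 0, 0]
Σy = 2, Σy² = 6, M = 10
μ = 2/10 = 1/5,  σ² = 6/10 − (1/5)² = 14/25
Independent increments: Var[X_14] = 14·σ² = 14·(14/25) = 196/25


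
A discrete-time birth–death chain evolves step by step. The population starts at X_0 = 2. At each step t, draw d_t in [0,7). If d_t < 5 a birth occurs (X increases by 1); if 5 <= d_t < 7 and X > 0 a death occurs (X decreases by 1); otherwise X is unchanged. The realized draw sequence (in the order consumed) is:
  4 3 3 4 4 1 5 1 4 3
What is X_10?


t=0: X=2, d=4 → birth, X_1=3
t=1: X=3, d=3 → birth, X_2=4
t=2: X=4, d=3 → birth, X_3=5
t=3: X=5, d=4 → birth, X_4=6
t=4: X=6, d=4 → birth, X_5=7
t=5: X=7, d=1 → birth, X_6=8
t=6: X=8, d=5 → death, X_7=7
t=7: X=7, d=1 → birth, X_8=8
t=8: X=8, d=4 → birth, X_9=9
t=9: X=9, d=3 → birth, X_10=10

10


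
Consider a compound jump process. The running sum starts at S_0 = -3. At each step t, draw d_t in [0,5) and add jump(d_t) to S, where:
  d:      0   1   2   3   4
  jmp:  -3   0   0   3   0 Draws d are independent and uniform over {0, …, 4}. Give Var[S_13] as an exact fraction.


Outcome values over d=0..4: [-3, 0, 0, 3, 0]
Σy = 0, Σy² = 18, M = 5
μ = 0/5 = 0,  σ² = 18/5 − (0)² = 18/5
Independent increments: Var[S_13] = 13·σ² = 13·(18/5) = 234/5

234/5


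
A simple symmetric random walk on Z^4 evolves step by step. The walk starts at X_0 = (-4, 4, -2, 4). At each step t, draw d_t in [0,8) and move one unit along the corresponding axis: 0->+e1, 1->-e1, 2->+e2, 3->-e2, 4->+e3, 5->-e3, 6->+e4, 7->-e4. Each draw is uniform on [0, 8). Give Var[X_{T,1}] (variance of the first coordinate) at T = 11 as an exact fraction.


11/4

Outcome values over d=0..7: [1, -1, 0, 0, 0, 0, 0, 0]
Σy = 0, Σy² = 2, M = 8
μ = 0/8 = 0,  σ² = 2/8 − (0)² = 1/4
Independent increments: Var[X_11] = 11·σ² = 11·(1/4) = 11/4


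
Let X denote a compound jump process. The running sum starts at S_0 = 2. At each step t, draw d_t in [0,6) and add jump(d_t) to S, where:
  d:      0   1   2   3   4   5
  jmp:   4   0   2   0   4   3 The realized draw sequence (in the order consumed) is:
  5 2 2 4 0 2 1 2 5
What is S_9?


24

t=0: S=2, d=5, jump=3, S_1=5
t=1: S=5, d=2, jump=2, S_2=7
t=2: S=7, d=2, jump=2, S_3=9
t=3: S=9, d=4, jump=4, S_4=13
t=4: S=13, d=0, jump=4, S_5=17
t=5: S=17, d=2, jump=2, S_6=19
t=6: S=19, d=1, jump=0, S_7=19
t=7: S=19, d=2, jump=2, S_8=21
t=8: S=21, d=5, jump=3, S_9=24


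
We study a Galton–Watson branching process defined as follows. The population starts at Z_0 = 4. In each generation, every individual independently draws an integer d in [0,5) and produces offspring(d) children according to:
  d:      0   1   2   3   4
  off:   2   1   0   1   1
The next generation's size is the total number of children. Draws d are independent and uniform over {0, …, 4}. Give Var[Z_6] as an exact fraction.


Outcome values over d=0..4: [2, 1, 0, 1, 1]
Σy = 5, Σy² = 7, M = 5
μ = 5/5 = 1,  σ² = 7/5 − (1)² = 2/5
V_0 = 0, E_0 = 4
V_1 = 2/5·E_0 + (1)²·V_0 = 8/5;  E_1 = 4
V_2 = 2/5·E_1 + (1)²·V_1 = 16/5;  E_2 = 4
V_3 = 2/5·E_2 + (1)²·V_2 = 24/5;  E_3 = 4
V_4 = 2/5·E_3 + (1)²·V_3 = 32/5;  E_4 = 4
V_5 = 2/5·E_4 + (1)²·V_4 = 8;  E_5 = 4
V_6 = 2/5·E_5 + (1)²·V_5 = 48/5;  E_6 = 4

48/5


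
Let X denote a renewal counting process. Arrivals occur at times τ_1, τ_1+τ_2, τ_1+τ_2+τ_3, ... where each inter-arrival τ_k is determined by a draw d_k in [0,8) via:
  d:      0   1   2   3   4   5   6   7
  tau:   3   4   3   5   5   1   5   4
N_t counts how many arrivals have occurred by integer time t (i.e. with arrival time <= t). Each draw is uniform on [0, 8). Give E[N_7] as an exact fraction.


3130569/2097152

Inter-arrival values over d=0..7: [3, 4, 3, 5, 5, 1, 5, 4]
Each d has probability 1/8, so the pmf of τ is: f(1) = 1/8, f(3) = 1/4, f(4) = 1/4, f(5) = 3/8
Renewal equation for m(n) = E[N_n]: condition on τ_1 = k (if k <= n, one arrival plus a fresh copy on the remaining n−k steps): m(n) = F(n) + Σ_{k<=n} f(k)·m(n−k), where F(n) = P(τ <= n) and m(0) = 0
m(1) = F(1) = 1/8
m(2) = F(2) + f(1)·m(1) = 1/8 + 1/8·1/8 = 9/64
m(3) = F(3) + f(1)·m(2) = 3/8 + 1/8·9/64 = 201/512
m(4) = F(4) + f(1)·m(3) + f(3)·m(1) = 5/8 + 1/8·201/512 + 1/4·1/8 = 2889/4096
m(5) = F(5) + f(1)·m(4) + f(3)·m(2) + f(4)·m(1) = 1 + 1/8·2889/4096 + 1/4·9/64 + 1/4·1/8 = 37833/32768
m(6) = F(6) + f(1)·m(5) + f(3)·m(3) + f(4)·m(2) + f(5)·m(1) = 1 + 1/8·37833/32768 + 1/4·201/512 + 1/4·9/64 + 3/8·1/8 = 347209/262144
m(7) = F(7) + f(1)·m(6) + f(3)·m(4) + f(4)·m(3) + f(5)·m(2) = 1 + 1/8·347209/262144 + 1/4·2889/4096 + 1/4·201/512 + 3/8·9/64 = 3130569/2097152
E[N_7] = m(7) = 3130569/2097152


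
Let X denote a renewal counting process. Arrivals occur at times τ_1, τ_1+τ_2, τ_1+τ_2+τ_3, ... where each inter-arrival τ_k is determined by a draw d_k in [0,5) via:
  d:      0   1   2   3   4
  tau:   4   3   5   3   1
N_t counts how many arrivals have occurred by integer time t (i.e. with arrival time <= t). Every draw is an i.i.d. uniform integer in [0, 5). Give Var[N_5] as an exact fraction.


Inter-arrival values over d=0..4: [4, 3, 5, 3, 1]
Each d has probability 1/5, so the pmf of τ is: f(1) = 1/5, f(3) = 2/5, f(4) = 1/5, f(5) = 1/5
Let p_n(j) = P(N_n = j), with p_0 = [1]. Condition on τ_1: p_n(0) = P(τ > n), and for j >= 1, p_n(j) = Σ_{k<=n} f(k)·p_{n−k}(j−1)
p_1 = [4/5, 1/5]  (j = 0..1)
p_2 = [4/5, 4/25, 1/25]  (j = 0..2)
p_3 = [2/5, 14/25, 4/125, 1/125]  (j = 0..3)
p_4 = [1/5, 3/5, 24/125, 4/625, 1/625]  (j = 0..4)
p_5 = [0, 18/25, 28/125, 34/625, 4/3125, 1/3125]  (j = 0..5)
E[N_5] = Σ j·p_5(j) = 4181/3125;  E[N_5²] = Σ j²·p_5(j) = 6669/3125
Var[N_5] = 6669/3125 − (4181/3125)² = 3359864/9765625

3359864/9765625


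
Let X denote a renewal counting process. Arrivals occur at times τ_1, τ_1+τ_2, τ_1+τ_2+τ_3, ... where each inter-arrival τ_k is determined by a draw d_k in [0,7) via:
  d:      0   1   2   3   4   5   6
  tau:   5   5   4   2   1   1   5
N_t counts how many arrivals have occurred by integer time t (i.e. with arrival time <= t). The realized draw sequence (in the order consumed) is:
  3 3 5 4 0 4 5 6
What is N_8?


4

draw d_1=3: τ_1=2, arrival time A_1=2
draw d_2=3: τ_2=2, arrival time A_2=4
draw d_3=5: τ_3=1, arrival time A_3=5
draw d_4=4: τ_4=1, arrival time A_4=6
draw d_5=0: τ_5=5, arrival time A_5=11
draw d_6=4: τ_6=1, arrival time A_6=12
draw d_7=5: τ_7=1, arrival time A_7=13
draw d_8=6: τ_8=5, arrival time A_8=18
N_t over t=0..8: 0:0 1:0 2:1 3:1 4:2 5:3 6:4 7:4 8:4


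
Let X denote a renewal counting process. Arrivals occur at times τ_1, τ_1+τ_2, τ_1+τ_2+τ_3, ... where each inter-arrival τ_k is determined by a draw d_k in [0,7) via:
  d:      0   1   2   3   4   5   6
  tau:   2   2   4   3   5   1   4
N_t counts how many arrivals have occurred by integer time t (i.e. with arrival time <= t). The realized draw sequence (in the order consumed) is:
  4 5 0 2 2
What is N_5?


1

draw d_1=4: τ_1=5, arrival time A_1=5
draw d_2=5: τ_2=1, arrival time A_2=6
draw d_3=0: τ_3=2, arrival time A_3=8
draw d_4=2: τ_4=4, arrival time A_4=12
draw d_5=2: τ_5=4, arrival time A_5=16
N_t over t=0..5: 0:0 1:0 2:0 3:0 4:0 5:1


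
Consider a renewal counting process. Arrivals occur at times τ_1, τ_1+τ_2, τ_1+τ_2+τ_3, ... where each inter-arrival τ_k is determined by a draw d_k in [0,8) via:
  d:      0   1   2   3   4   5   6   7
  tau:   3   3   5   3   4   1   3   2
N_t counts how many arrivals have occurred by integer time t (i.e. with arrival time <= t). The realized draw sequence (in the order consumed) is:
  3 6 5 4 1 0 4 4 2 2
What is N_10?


3

draw d_1=3: τ_1=3, arrival time A_1=3
draw d_2=6: τ_2=3, arrival time A_2=6
draw d_3=5: τ_3=1, arrival time A_3=7
draw d_4=4: τ_4=4, arrival time A_4=11
draw d_5=1: τ_5=3, arrival time A_5=14
draw d_6=0: τ_6=3, arrival time A_6=17
draw d_7=4: τ_7=4, arrival time A_7=21
draw d_8=4: τ_8=4, arrival time A_8=25
draw d_9=2: τ_9=5, arrival time A_9=30
draw d_10=2: τ_10=5, arrival time A_10=35
N_t over t=0..10: 0:0 1:0 2:0 3:1 4:1 5:1 6:2 7:3 8:3 9:3 10:3


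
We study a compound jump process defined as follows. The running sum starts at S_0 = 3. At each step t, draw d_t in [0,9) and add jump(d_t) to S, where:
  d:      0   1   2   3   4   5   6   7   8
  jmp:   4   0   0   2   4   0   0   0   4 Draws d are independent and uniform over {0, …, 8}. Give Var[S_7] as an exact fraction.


1904/81

Outcome values over d=0..8: [4, 0, 0, 2, 4, 0, 0, 0, 4]
Σy = 14, Σy² = 52, M = 9
μ = 14/9 = 14/9,  σ² = 52/9 − (14/9)² = 272/81
Independent increments: Var[S_7] = 7·σ² = 7·(272/81) = 1904/81


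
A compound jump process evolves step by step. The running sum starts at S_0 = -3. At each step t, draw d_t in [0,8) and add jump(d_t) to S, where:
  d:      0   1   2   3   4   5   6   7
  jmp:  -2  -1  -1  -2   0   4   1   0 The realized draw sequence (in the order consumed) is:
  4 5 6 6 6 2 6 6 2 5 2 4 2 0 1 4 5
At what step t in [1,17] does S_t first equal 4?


5

t=0: S=-3, d=4, jump=0, S_1=-3
t=1: S=-3, d=5, jump=4, S_2=1
t=2: S=1, d=6, jump=1, S_3=2
t=3: S=2, d=6, jump=1, S_4=3
t=4: S=3, d=6, jump=1, S_5=4
t=5: S=4, d=2, jump=-1, S_6=3
t=6: S=3, d=6, jump=1, S_7=4
t=7: S=4, d=6, jump=1, S_8=5
t=8: S=5, d=2, jump=-1, S_9=4
t=9: S=4, d=5, jump=4, S_10=8
t=10: S=8, d=2, jump=-1, S_11=7
t=11: S=7, d=4, jump=0, S_12=7
t=12: S=7, d=2, jump=-1, S_13=6
t=13: S=6, d=0, jump=-2, S_14=4
t=14: S=4, d=1, jump=-1, S_15=3
t=15: S=3, d=4, jump=0, S_16=3
t=16: S=3, d=5, jump=4, S_17=7


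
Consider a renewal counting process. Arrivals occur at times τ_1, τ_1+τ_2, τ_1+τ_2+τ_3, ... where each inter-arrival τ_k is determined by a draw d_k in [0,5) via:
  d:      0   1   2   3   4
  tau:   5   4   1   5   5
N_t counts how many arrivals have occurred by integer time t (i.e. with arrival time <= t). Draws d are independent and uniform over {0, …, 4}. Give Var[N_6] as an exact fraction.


76072414/244140625

Inter-arrival values over d=0..4: [5, 4, 1, 5, 5]
Each d has probability 1/5, so the pmf of τ is: f(1) = 1/5, f(4) = 1/5, f(5) = 3/5
Let p_n(j) = P(N_n = j), with p_0 = [1]. Condition on τ_1: p_n(0) = P(τ > n), and for j >= 1, p_n(j) = Σ_{k<=n} f(k)·p_{n−k}(j−1)
p_1 = [4/5, 1/5]  (j = 0..1)
p_2 = [4/5, 4/25, 1/25]  (j = 0..2)
p_3 = [4/5, 4/25, 4/125, 1/125]  (j = 0..3)
p_4 = [3/5, 9/25, 4/125, 4/625, 1/625]  (j = 0..4)
p_5 = [0, 22/25, 14/125, 4/625, 4/3125, 1/3125]  (j = 0..5)
p_6 = [0, 16/25, 41/125, 19/625, 4/3125, 4/15625, 1/15625]  (j = 0..6)
E[N_6] = Σ j·p_6(j) = 21781/15625;  E[N_6²] = Σ j²·p_6(j) = 35231/15625
Var[N_6] = 35231/15625 − (21781/15625)² = 76072414/244140625


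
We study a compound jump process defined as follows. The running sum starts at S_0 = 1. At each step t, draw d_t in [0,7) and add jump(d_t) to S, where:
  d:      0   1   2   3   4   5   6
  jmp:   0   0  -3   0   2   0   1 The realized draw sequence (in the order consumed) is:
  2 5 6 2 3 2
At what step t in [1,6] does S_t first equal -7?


6

t=0: S=1, d=2, jump=-3, S_1=-2
t=1: S=-2, d=5, jump=0, S_2=-2
t=2: S=-2, d=6, jump=1, S_3=-1
t=3: S=-1, d=2, jump=-3, S_4=-4
t=4: S=-4, d=3, jump=0, S_5=-4
t=5: S=-4, d=2, jump=-3, S_6=-7


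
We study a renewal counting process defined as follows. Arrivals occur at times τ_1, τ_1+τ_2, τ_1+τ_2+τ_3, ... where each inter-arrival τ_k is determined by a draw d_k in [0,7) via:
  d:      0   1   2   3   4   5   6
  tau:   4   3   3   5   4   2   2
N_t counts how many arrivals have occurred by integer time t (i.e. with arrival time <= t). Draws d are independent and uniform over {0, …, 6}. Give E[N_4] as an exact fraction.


Inter-arrival values over d=0..6: [4, 3, 3, 5, 4, 2, 2]
Each d has probability 1/7, so the pmf of τ is: f(2) = 2/7, f(3) = 2/7, f(4) = 2/7, f(5) = 1/7
Renewal equation for m(n) = E[N_n]: condition on τ_1 = k (if k <= n, one arrival plus a fresh copy on the remaining n−k steps): m(n) = F(n) + Σ_{k<=n} f(k)·m(n−k), where F(n) = P(τ <= n) and m(0) = 0
m(1) = F(1) = 0
m(2) = F(2) = 2/7
m(3) = F(3) = 4/7
m(4) = F(4) + f(2)·m(2) = 6/7 + 2/7·2/7 = 46/49
E[N_4] = m(4) = 46/49

46/49


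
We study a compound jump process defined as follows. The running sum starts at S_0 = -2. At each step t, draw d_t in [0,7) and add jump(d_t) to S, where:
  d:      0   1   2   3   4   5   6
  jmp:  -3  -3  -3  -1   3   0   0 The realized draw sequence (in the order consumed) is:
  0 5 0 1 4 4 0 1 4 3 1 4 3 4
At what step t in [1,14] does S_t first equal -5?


t=0: S=-2, d=0, jump=-3, S_1=-5
t=1: S=-5, d=5, jump=0, S_2=-5
t=2: S=-5, d=0, jump=-3, S_3=-8
t=3: S=-8, d=1, jump=-3, S_4=-11
t=4: S=-11, d=4, jump=3, S_5=-8
t=5: S=-8, d=4, jump=3, S_6=-5
t=6: S=-5, d=0, jump=-3, S_7=-8
t=7: S=-8, d=1, jump=-3, S_8=-11
t=8: S=-11, d=4, jump=3, S_9=-8
t=9: S=-8, d=3, jump=-1, S_10=-9
t=10: S=-9, d=1, jump=-3, S_11=-12
t=11: S=-12, d=4, jump=3, S_12=-9
t=12: S=-9, d=3, jump=-1, S_13=-10
t=13: S=-10, d=4, jump=3, S_14=-7

1


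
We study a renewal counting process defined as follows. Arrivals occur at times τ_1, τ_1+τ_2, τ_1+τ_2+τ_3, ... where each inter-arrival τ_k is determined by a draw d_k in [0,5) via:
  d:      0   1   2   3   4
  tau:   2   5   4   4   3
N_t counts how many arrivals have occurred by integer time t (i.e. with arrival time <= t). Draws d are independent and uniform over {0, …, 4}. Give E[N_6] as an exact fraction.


Inter-arrival values over d=0..4: [2, 5, 4, 4, 3]
Each d has probability 1/5, so the pmf of τ is: f(2) = 1/5, f(3) = 1/5, f(4) = 2/5, f(5) = 1/5
Renewal equation for m(n) = E[N_n]: condition on τ_1 = k (if k <= n, one arrival plus a fresh copy on the remaining n−k steps): m(n) = F(n) + Σ_{k<=n} f(k)·m(n−k), where F(n) = P(τ <= n) and m(0) = 0
m(1) = F(1) = 0
m(2) = F(2) = 1/5
m(3) = F(3) = 2/5
m(4) = F(4) + f(2)·m(2) = 4/5 + 1/5·1/5 = 21/25
m(5) = F(5) + f(2)·m(3) + f(3)·m(2) = 1 + 1/5·2/5 + 1/5·1/5 = 28/25
m(6) = F(6) + f(2)·m(4) + f(3)·m(3) + f(4)·m(2) = 1 + 1/5·21/25 + 1/5·2/5 + 2/5·1/5 = 166/125
E[N_6] = m(6) = 166/125

166/125
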